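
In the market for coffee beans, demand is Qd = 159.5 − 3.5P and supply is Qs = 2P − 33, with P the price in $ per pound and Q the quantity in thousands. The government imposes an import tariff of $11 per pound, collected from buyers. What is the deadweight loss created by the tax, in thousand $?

Deadweight loss = $77 thousand.

Before the tax: set 159.5 − 3.5P = 2P − 33 → P* = $35, Q* = 37.
With the tax collected from buyers, demand (in seller-price terms) shifts: Qd = 159.5 − 3.5(P + 11).
Solving gives Q = 23 with buyers paying $39 and producers receiving $28 (the $11 wedge).
Quantity falls by |ΔQ| = |37 − 23| = 14.
DWL = ½ · t · |ΔQ| = ½ · 11 · 14 = $77.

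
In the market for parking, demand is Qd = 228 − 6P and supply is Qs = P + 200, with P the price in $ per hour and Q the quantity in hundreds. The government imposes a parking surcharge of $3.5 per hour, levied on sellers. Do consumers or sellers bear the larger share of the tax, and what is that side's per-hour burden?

Without the tax, 228 − 6P = P + 200 gives 7P = 28, so P* = $4 and Q* = 204.
With the tax collected from sellers, supply shifts: Qs = (P − 3.5) + 200.
Solving gives Q = 201 with consumers paying $4.5 and sellers receiving $1 (the $3.5 wedge).
Per-hour burden: consumers $0.5, sellers $3.
Sellers take the larger share because supply is less price-elastic here (demand slope 6 vs supply slope 1).
The less price-elastic side of the market bears the larger share of a per-unit tax.

Sellers bear the larger share: $3 per hour.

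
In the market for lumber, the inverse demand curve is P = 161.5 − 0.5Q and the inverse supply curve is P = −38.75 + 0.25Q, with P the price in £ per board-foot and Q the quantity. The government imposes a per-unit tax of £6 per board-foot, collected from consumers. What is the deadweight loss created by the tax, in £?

Inverting to Q(P) form: Qd = 323 − 2P; Qs = 4P + 155.
Before the tax: set 323 − 2P = 4P + 155 → P* = £28, Q* = 267.
With the tax collected from consumers, demand (in seller-price terms) shifts: Qd = 323 − 2(P + 6).
Solving gives Q = 259 with consumers paying £32 and sellers receiving £26 (the £6 wedge).
Quantity falls by |ΔQ| = |267 − 259| = 8.
DWL = ½ · t · |ΔQ| = ½ · 6 · 8 = £24.

Deadweight loss = £24.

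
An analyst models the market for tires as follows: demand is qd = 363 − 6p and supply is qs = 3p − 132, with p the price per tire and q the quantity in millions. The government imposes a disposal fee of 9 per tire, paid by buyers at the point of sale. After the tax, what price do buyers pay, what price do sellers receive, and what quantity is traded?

Buyers pay 58; sellers receive 49; quantity = 15.

Without the tax, 363 − 6p = 3p − 132 gives 9p = 495, so p* = 55 and q* = 33.
With the tax collected from buyers, demand (in seller-price terms) shifts: qd = 363 − 6(p + 9).
Solving gives q = 15 with buyers paying 58 and sellers receiving 49 (the 9 wedge).
The less price-elastic side of the market bears the larger share of a per-unit tax.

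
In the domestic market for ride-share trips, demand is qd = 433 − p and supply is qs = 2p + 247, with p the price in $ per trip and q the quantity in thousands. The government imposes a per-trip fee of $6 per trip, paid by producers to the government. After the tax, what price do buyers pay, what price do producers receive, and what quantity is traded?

Before the tax: set 433 − p = 2p + 247 → p* = $62, q* = 371.
With the tax collected from producers, supply shifts: qs = 2(p − 6) + 247.
New equilibrium: buyers pay $66, producers receive $60, q = 367. (Wedge: pb − ps = 6.)
The less price-elastic side of the market bears the larger share of a per-unit tax.

Buyers pay $66; producers receive $60; quantity = 367.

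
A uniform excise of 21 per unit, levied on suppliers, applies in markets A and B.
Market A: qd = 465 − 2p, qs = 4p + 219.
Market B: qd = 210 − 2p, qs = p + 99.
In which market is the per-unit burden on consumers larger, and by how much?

Market A, by 7.

Market A: pre-tax p* = 41, q* = 383; post-tax q = 355; per-unit burden on consumers = 14.
Market B: pre-tax p* = 37, q* = 136; post-tax q = 122; per-unit burden on consumers = 7.
Difference: 14 vs 7 → market A is larger by 7.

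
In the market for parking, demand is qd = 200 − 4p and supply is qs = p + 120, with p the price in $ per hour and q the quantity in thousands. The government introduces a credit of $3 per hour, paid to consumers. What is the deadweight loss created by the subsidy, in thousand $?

Before the subsidy: set 200 − 4p = p + 120 → p* = $16, q* = 136.
With a per-unit subsidy paid to consumers, each effectively pays p − 3, so demand becomes qd = 200 − 4(p − 3).
New equilibrium: consumers pay $15.4, suppliers receive $18.4, q = 138.4. (Wedge: pb − ps = −3.)
Quantity rises by |ΔQ| = |136 − 138.4| = 2.4.
DWL = ½ · t · |ΔQ| = ½ · 3 · 2.4 = $3.6.

Deadweight loss = $3.6 thousand.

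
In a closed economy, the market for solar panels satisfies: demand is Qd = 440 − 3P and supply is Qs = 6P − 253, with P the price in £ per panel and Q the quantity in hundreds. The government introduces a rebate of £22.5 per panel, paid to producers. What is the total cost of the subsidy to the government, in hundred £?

Before the subsidy: set 440 − 3P = 6P − 253 → P* = £77, Q* = 209.
With a per-unit subsidy paid to producers, each receives P + 22.5 per unit sold, so supply becomes Qs = 6(P + 22.5) − 253.
New equilibrium: consumers pay £62, producers receive £84.5, Q = 254. (Wedge: Pb − Ps = −22.5.)
Outlay = t · Q = 22.5 · 254 = £5715.

Government outlay = £5715 hundred.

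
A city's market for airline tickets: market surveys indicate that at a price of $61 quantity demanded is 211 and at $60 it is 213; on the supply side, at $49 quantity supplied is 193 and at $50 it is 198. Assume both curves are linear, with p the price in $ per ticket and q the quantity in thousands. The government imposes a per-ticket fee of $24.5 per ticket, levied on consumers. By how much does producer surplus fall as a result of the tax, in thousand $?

Producer surplus falls by $1438.5 thousand.

Demand slope: (213 − 211)/(60 − 61) = -2, so qd = 333 − 2p.
Supply slope: (198 − 193)/(50 − 49) = 5, so qs = 5p − 52.
Without the tax, 333 − 2p = 5p − 52 gives 7p = 385, so p* = $55 and q* = 223.
With the tax collected from consumers, demand (in seller-price terms) shifts: qd = 333 − 2(p + 24.5).
Solving gives q = 188 with consumers paying $72.5 and producers receiving $48 (the $24.5 wedge).
ΔPS is the trapezoid between Q = 188 and Q = 223 of height $7: ½ · (223 + 188) · 7 = $1438.5.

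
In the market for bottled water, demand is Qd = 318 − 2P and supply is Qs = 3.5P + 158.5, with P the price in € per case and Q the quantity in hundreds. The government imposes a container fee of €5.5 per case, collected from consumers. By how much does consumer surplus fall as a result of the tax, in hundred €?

Without the tax, 318 − 2P = 3.5P + 158.5 gives 5.5P = 159.5, so P* = €29 and Q* = 260.
With the tax collected from consumers, demand (in seller-price terms) shifts: Qd = 318 − 2(P + 5.5).
New equilibrium: consumers pay €32.5, sellers receive €27, Q = 253. (Wedge: Pb − Ps = 5.5.)
ΔCS is the trapezoid between Q = 253 and Q = 260 of height €3.5: ½ · (260 + 253) · 3.5 = €897.75.

Consumer surplus falls by €897.75 hundred.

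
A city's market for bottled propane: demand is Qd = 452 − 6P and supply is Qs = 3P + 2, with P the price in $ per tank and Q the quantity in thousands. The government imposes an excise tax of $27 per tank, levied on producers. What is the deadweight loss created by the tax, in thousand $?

Without the tax, 452 − 6P = 3P + 2 gives 9P = 450, so P* = $50 and Q* = 152.
With the tax collected from producers, supply shifts: Qs = 3(P − 27) + 2.
Solving gives Q = 98 with consumers paying $59 and producers receiving $32 (the $27 wedge).
Quantity falls by |ΔQ| = |152 − 98| = 54.
DWL = ½ · t · |ΔQ| = ½ · 27 · 54 = $729.

Deadweight loss = $729 thousand.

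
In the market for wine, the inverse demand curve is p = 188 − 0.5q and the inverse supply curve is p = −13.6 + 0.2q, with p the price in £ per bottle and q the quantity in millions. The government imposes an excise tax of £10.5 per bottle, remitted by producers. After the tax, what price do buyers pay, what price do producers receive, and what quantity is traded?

Rewrite in direct form: qd = 376 − 2p and qs = 5p + 68.
Before the tax: set 376 − 2p = 5p + 68 → p* = £44, q* = 288.
With the tax collected from producers, supply shifts: qs = 5(p − 10.5) + 68.
Solving gives q = 273 with buyers paying £51.5 and producers receiving £41 (the £10.5 wedge).

Buyers pay £51.5; producers receive £41; quantity = 273.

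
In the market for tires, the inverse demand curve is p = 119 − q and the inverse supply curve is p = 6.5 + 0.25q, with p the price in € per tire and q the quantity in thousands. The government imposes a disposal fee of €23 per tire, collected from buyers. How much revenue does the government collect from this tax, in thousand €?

Inverting to q(p) form: qd = 119 − p; qs = 4p − 26.
Without the tax, 119 − p = 4p − 26 gives 5p = 145, so p* = €29 and q* = 90.
With the tax collected from buyers, demand (in seller-price terms) shifts: qd = 119 − (p + 23).
Solving gives q = 71.6 with buyers paying €47.4 and suppliers receiving €24.4 (the €23 wedge).
Revenue = t · Q = 23 · 71.6 = €1646.8.

Tax revenue = €1646.8 thousand.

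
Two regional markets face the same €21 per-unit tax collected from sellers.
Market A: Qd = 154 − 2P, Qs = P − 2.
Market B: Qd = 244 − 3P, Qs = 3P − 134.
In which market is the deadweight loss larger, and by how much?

Market A: pre-tax P* = €52, Q* = 50; post-tax Q = 36; deadweight loss = €147.
Market B: pre-tax P* = €63, Q* = 55; post-tax Q = 23.5; deadweight loss = €330.75.
Difference: €147 vs €330.75 → market B is larger by €183.75.

Market B, by €183.75.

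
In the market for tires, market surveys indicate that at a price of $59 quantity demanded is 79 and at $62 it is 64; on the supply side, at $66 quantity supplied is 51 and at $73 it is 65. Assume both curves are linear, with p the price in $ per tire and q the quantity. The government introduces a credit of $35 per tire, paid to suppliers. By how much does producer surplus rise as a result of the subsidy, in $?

Producer surplus rises by $1850.

Demand slope: (64 − 79)/(62 − 59) = -5, so qd = 374 − 5p.
Supply slope: (65 − 51)/(73 − 66) = 2, so qs = 2p − 81.
Without the subsidy, 374 − 5p = 2p − 81 gives 7p = 455, so p* = $65 and q* = 49.
With a per-unit subsidy paid to suppliers, each receives p + 35 per unit sold, so supply becomes qs = 2(p + 35) − 81.
Solving gives q = 99 with consumers paying $55 and suppliers receiving $90 (the $35 wedge).
ΔPS is the trapezoid between Q = 99 and Q = 49 of height $25: ½ · (49 + 99) · 25 = $1850.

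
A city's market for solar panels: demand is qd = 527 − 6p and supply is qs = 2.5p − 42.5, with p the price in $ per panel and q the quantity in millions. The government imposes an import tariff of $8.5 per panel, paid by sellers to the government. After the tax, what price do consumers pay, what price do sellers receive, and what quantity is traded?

Consumers pay $69.5; sellers receive $61; quantity = 110.

Before the tax: set 527 − 6p = 2.5p − 42.5 → p* = $67, q* = 125.
With the tax collected from sellers, supply shifts: qs = 2.5(p − 8.5) − 42.5.
New equilibrium: consumers pay $69.5, sellers receive $61, q = 110. (Wedge: pb − ps = 8.5.)
The less price-elastic side of the market bears the larger share of a per-unit tax.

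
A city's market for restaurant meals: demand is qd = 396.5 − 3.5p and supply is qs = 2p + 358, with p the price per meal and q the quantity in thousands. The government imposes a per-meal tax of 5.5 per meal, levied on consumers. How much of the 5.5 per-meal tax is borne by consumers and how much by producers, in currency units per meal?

Consumers bear 2 per meal; producers bear 3.5 per meal.

Before the tax: set 396.5 − 3.5p = 2p + 358 → p* = 7, q* = 372.
With the tax collected from consumers, demand (in seller-price terms) shifts: qd = 396.5 − 3.5(p + 5.5).
New equilibrium: consumers pay 9, producers receive 3.5, q = 365. (Wedge: pb − ps = 5.5.)
Burden on consumers: 2; on producers: 3.5. (They sum to 5.5.)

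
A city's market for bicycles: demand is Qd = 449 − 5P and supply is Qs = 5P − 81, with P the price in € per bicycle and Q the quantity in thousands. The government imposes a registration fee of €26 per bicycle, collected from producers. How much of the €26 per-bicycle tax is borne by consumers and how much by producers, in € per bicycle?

Without the tax, 449 − 5P = 5P − 81 gives 10P = 530, so P* = €53 and Q* = 184.
With the tax collected from producers, supply shifts: Qs = 5(P − 26) − 81.
Solving gives Q = 119 with consumers paying €66 and producers receiving €40 (the €26 wedge).
Burden on consumers: €13; on producers: €13. (They sum to €26.)
The less price-elastic side of the market bears the larger share of a per-unit tax.

Consumers bear €13 per bicycle; producers bear €13 per bicycle.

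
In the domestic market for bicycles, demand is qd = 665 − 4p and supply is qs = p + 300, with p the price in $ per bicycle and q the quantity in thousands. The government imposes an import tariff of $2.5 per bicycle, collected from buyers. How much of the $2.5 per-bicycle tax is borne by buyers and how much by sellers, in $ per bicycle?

Buyers bear $0.5 per bicycle; sellers bear $2 per bicycle.

Before the tax: set 665 − 4p = p + 300 → p* = $73, q* = 373.
With the tax collected from buyers, demand (in seller-price terms) shifts: qd = 665 − 4(p + 2.5).
New equilibrium: buyers pay $73.5, sellers receive $71, q = 371. (Wedge: pb − ps = 2.5.)
Burden on buyers: $0.5; on sellers: $2. (They sum to $2.5.)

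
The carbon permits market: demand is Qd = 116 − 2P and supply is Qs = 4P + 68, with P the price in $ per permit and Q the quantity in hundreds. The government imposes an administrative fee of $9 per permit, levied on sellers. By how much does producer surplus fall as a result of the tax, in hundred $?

Producer surplus falls by $282 hundred.

Without the tax, 116 − 2P = 4P + 68 gives 6P = 48, so P* = $8 and Q* = 100.
With the tax collected from sellers, supply shifts: Qs = 4(P − 9) + 68.
Solving gives Q = 88 with consumers paying $14 and sellers receiving $5 (the $9 wedge).
ΔPS is the trapezoid between Q = 88 and Q = 100 of height $3: ½ · (100 + 88) · 3 = $282.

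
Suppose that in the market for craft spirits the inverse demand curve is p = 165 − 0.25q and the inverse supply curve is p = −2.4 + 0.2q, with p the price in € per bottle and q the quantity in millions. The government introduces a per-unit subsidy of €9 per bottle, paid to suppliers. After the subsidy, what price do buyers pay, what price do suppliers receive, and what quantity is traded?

Rewrite in direct form: qd = 660 − 4p and qs = 5p + 12.
Before the subsidy: set 660 − 4p = 5p + 12 → p* = €72, q* = 372.
With a per-unit subsidy paid to suppliers, each receives p + 9 per unit sold, so supply becomes qs = 5(p + 9) + 12.
New equilibrium: buyers pay €67, suppliers receive €76, q = 392. (Wedge: pb − ps = −9.)

Buyers pay €67; suppliers receive €76; quantity = 392.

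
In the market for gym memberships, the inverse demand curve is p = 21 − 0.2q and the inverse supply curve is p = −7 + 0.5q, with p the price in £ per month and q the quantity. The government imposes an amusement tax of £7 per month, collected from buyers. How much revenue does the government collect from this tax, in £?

Tax revenue = £210.

Inverting to q(p) form: qd = 105 − 5p; qs = 2p + 14.
Before the tax: set 105 − 5p = 2p + 14 → p* = £13, q* = 40.
With the tax collected from buyers, demand (in seller-price terms) shifts: qd = 105 − 5(p + 7).
New equilibrium: buyers pay £15, suppliers receive £8, q = 30. (Wedge: pb − ps = 7.)
Revenue = t · Q = 7 · 30 = £210.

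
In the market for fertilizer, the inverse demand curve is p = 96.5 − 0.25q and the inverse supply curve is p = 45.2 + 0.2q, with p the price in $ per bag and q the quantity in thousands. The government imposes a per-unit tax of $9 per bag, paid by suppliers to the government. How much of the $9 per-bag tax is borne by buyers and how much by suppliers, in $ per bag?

Buyers bear $5 per bag; suppliers bear $4 per bag.

Inverting to q(p) form: qd = 386 − 4p; qs = 5p − 226.
Without the tax, 386 − 4p = 5p − 226 gives 9p = 612, so p* = $68 and q* = 114.
With the tax collected from suppliers, supply shifts: qs = 5(p − 9) − 226.
Solving gives q = 94 with buyers paying $73 and suppliers receiving $64 (the $9 wedge).
Burden on buyers: $5; on suppliers: $4. (They sum to $9.)
The less price-elastic side of the market bears the larger share of a per-unit tax.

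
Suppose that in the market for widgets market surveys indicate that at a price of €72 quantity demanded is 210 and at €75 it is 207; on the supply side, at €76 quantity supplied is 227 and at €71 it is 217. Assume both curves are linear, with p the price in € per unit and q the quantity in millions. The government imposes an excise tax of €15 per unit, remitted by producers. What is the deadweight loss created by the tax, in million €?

Demand slope: (207 − 210)/(75 − 72) = -1, so qd = 282 − p.
Supply slope: (217 − 227)/(71 − 76) = 2, so qs = 2p + 75.
Before the tax: set 282 − p = 2p + 75 → p* = €69, q* = 213.
With the tax collected from producers, supply shifts: qs = 2(p − 15) + 75.
New equilibrium: buyers pay €79, producers receive €64, q = 203. (Wedge: pb − ps = 15.)
Quantity falls by |ΔQ| = |213 − 203| = 10.
DWL = ½ · t · |ΔQ| = ½ · 15 · 10 = €75.

Deadweight loss = €75 million.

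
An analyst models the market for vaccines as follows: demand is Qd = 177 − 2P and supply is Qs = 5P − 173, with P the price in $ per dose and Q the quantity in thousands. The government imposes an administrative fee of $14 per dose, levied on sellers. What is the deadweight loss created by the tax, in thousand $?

Without the tax, 177 − 2P = 5P − 173 gives 7P = 350, so P* = $50 and Q* = 77.
With the tax collected from sellers, supply shifts: Qs = 5(P − 14) − 173.
New equilibrium: buyers pay $60, sellers receive $46, Q = 57. (Wedge: Pb − Ps = 14.)
Quantity falls by |ΔQ| = |77 − 57| = 20.
DWL = ½ · t · |ΔQ| = ½ · 14 · 20 = $140.

Deadweight loss = $140 thousand.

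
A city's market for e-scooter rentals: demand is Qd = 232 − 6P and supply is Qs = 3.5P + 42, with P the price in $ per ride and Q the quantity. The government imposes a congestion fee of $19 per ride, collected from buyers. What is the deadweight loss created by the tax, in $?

Without the tax, 232 − 6P = 3.5P + 42 gives 9.5P = 190, so P* = $20 and Q* = 112.
With the tax collected from buyers, demand (in seller-price terms) shifts: Qd = 232 − 6(P + 19).
Solving gives Q = 70 with buyers paying $27 and sellers receiving $8 (the $19 wedge).
Quantity falls by |ΔQ| = |112 − 70| = 42.
DWL = ½ · t · |ΔQ| = ½ · 19 · 42 = $399.

Deadweight loss = $399.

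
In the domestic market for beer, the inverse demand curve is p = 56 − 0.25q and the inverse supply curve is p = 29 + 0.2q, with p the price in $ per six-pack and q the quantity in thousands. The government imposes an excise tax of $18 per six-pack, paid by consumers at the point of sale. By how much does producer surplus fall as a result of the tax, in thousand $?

Producer surplus falls by $320 thousand.

Inverting to q(p) form: qd = 224 − 4p; qs = 5p − 145.
Without the tax, 224 − 4p = 5p − 145 gives 9p = 369, so p* = $41 and q* = 60.
With the tax collected from consumers, demand (in seller-price terms) shifts: qd = 224 − 4(p + 18).
Solving gives q = 20 with consumers paying $51 and suppliers receiving $33 (the $18 wedge).
ΔPS is the trapezoid between Q = 20 and Q = 60 of height $8: ½ · (60 + 20) · 8 = $320.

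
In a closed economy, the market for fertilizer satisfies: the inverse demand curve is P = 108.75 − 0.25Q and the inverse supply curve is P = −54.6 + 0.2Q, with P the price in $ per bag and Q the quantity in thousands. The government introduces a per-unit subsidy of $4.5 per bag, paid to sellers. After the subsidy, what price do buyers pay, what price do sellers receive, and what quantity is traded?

Buyers pay $15.5; sellers receive $20; quantity = 373.

Inverting to Q(P) form: Qd = 435 − 4P; Qs = 5P + 273.
Before the subsidy: set 435 − 4P = 5P + 273 → P* = $18, Q* = 363.
With a per-unit subsidy paid to sellers, each receives P + 4.5 per unit sold, so supply becomes Qs = 5(P + 4.5) + 273.
Solving gives Q = 373 with buyers paying $15.5 and sellers receiving $20 (the $4.5 wedge).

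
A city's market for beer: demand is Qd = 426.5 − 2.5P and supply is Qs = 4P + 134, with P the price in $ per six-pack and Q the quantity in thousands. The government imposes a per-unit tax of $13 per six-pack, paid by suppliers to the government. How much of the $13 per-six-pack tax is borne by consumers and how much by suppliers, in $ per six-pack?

Without the tax, 426.5 − 2.5P = 4P + 134 gives 6.5P = 292.5, so P* = $45 and Q* = 314.
With the tax collected from suppliers, supply shifts: Qs = 4(P − 13) + 134.
Solving gives Q = 294 with consumers paying $53 and suppliers receiving $40 (the $13 wedge).
Burden on consumers: $8; on suppliers: $5. (They sum to $13.)

Consumers bear $8 per six-pack; suppliers bear $5 per six-pack.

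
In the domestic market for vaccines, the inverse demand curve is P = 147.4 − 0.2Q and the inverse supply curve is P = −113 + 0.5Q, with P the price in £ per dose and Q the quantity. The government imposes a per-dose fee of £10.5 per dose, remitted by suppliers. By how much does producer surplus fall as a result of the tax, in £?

Producer surplus falls by £2733.75.

Rewrite in direct form: Qd = 737 − 5P and Qs = 2P + 226.
Without the tax, 737 − 5P = 2P + 226 gives 7P = 511, so P* = £73 and Q* = 372.
With the tax collected from suppliers, supply shifts: Qs = 2(P − 10.5) + 226.
Solving gives Q = 357 with buyers paying £76 and suppliers receiving £65.5 (the £10.5 wedge).
ΔPS is the trapezoid between Q = 357 and Q = 372 of height £7.5: ½ · (372 + 357) · 7.5 = £2733.75.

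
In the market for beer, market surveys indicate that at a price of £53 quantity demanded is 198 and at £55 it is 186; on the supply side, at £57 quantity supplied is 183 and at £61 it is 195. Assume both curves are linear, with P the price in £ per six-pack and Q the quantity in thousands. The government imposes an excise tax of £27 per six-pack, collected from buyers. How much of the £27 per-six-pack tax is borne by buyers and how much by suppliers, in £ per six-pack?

Buyers bear £9 per six-pack; suppliers bear £18 per six-pack.

Demand slope: (186 − 198)/(55 − 53) = -6, so Qd = 516 − 6P.
Supply slope: (195 − 183)/(61 − 57) = 3, so Qs = 3P + 12.
Before the tax: set 516 − 6P = 3P + 12 → P* = £56, Q* = 180.
With the tax collected from buyers, demand (in seller-price terms) shifts: Qd = 516 − 6(P + 27).
New equilibrium: buyers pay £65, suppliers receive £38, Q = 126. (Wedge: Pb − Ps = 27.)
Burden on buyers: £9; on suppliers: £18. (They sum to £27.)
The less price-elastic side of the market bears the larger share of a per-unit tax.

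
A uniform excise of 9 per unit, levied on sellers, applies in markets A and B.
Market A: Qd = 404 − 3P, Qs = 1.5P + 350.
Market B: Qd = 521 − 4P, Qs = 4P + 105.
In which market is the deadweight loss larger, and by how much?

Market B, by 40.5.

Market A: pre-tax P* = 12, Q* = 368; post-tax Q = 359; deadweight loss = 40.5.
Market B: pre-tax P* = 52, Q* = 313; post-tax Q = 295; deadweight loss = 81.
Difference: 40.5 vs 81 → market B is larger by 40.5.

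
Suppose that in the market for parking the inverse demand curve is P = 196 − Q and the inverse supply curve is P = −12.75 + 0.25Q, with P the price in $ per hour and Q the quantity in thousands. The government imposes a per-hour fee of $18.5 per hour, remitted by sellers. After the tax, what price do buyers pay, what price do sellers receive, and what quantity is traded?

Rewrite in direct form: Qd = 196 − P and Qs = 4P + 51.
Without the tax, 196 − P = 4P + 51 gives 5P = 145, so P* = $29 and Q* = 167.
With the tax collected from sellers, supply shifts: Qs = 4(P − 18.5) + 51.
New equilibrium: buyers pay $43.8, sellers receive $25.3, Q = 152.2. (Wedge: Pb − Ps = 18.5.)

Buyers pay $43.8; sellers receive $25.3; quantity = 152.2.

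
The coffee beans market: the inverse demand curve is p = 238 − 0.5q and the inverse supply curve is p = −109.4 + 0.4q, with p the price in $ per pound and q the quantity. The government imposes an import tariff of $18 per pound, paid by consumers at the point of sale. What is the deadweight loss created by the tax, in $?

Deadweight loss = $180.

Rewrite in direct form: qd = 476 − 2p and qs = 2.5p + 273.5.
Before the tax: set 476 − 2p = 2.5p + 273.5 → p* = $45, q* = 386.
With the tax collected from consumers, demand (in seller-price terms) shifts: qd = 476 − 2(p + 18).
New equilibrium: consumers pay $55, producers receive $37, q = 366. (Wedge: pb − ps = 18.)
Quantity falls by |ΔQ| = |386 − 366| = 20.
DWL = ½ · t · |ΔQ| = ½ · 18 · 20 = $180.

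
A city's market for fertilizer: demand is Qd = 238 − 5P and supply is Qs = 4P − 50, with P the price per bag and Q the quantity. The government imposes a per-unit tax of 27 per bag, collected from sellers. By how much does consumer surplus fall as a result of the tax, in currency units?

Without the tax, 238 − 5P = 4P − 50 gives 9P = 288, so P* = 32 and Q* = 78.
With the tax collected from sellers, supply shifts: Qs = 4(P − 27) − 50.
Solving gives Q = 18 with buyers paying 44 and sellers receiving 17 (the 27 wedge).
ΔCS is the trapezoid between Q = 18 and Q = 78 of height 12: ½ · (78 + 18) · 12 = 576.

Consumer surplus falls by 576.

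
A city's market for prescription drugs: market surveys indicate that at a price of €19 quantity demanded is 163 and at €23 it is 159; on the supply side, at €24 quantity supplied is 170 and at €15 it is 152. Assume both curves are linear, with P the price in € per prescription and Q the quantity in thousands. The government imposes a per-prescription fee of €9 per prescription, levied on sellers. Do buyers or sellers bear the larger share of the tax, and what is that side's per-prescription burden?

Buyers bear the larger share: €6 per prescription.

Demand slope: (159 − 163)/(23 − 19) = -1, so Qd = 182 − P.
Supply slope: (152 − 170)/(15 − 24) = 2, so Qs = 2P + 122.
Without the tax, 182 − P = 2P + 122 gives 3P = 60, so P* = €20 and Q* = 162.
With the tax collected from sellers, supply shifts: Qs = 2(P − 9) + 122.
Solving gives Q = 156 with buyers paying €26 and sellers receiving €17 (the €9 wedge).
Per-prescription burden: buyers €6, sellers €3.
Buyers take the larger share because demand is less price-elastic here (demand slope 1 vs supply slope 2).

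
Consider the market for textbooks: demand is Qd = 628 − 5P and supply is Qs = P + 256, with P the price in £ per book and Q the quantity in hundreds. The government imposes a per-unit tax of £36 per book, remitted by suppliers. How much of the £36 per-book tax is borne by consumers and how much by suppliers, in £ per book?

Before the tax: set 628 − 5P = P + 256 → P* = £62, Q* = 318.
With the tax collected from suppliers, supply shifts: Qs = (P − 36) + 256.
New equilibrium: consumers pay £68, suppliers receive £32, Q = 288. (Wedge: Pb − Ps = 36.)
Burden on consumers: £6; on suppliers: £30. (They sum to £36.)

Consumers bear £6 per book; suppliers bear £30 per book.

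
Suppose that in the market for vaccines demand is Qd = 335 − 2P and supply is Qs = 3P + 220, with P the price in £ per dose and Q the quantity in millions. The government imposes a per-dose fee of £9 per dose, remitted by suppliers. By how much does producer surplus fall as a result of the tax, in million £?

Producer surplus falls by £1020.96 million.

Before the tax: set 335 − 2P = 3P + 220 → P* = £23, Q* = 289.
With the tax collected from suppliers, supply shifts: Qs = 3(P − 9) + 220.
New equilibrium: buyers pay £28.4, suppliers receive £19.4, Q = 278.2. (Wedge: Pb − Ps = 9.)
ΔPS is the trapezoid between Q = 278.2 and Q = 289 of height £3.6: ½ · (289 + 278.2) · 3.6 = £1020.96.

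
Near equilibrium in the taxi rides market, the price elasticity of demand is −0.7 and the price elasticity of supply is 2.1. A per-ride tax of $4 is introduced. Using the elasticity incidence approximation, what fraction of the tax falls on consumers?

Consumers' share ≈ 0.75.

Incidence ratio: consumers' share ≈ εs / (εs + |εd|) = 2.1 / (2.1 + 0.7) = 0.75.
Supply is the more elastic side, so consumers bear the larger share.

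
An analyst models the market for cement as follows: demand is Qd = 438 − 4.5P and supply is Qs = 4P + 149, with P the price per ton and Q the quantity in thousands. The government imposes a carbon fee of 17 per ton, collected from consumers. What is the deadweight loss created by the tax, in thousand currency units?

Deadweight loss = 306 thousand.

Without the tax, 438 − 4.5P = 4P + 149 gives 8.5P = 289, so P* = 34 and Q* = 285.
With the tax collected from consumers, demand (in seller-price terms) shifts: Qd = 438 − 4.5(P + 17).
New equilibrium: consumers pay 42, suppliers receive 25, Q = 249. (Wedge: Pb − Ps = 17.)
Quantity falls by |ΔQ| = |285 − 249| = 36.
DWL = ½ · t · |ΔQ| = ½ · 17 · 36 = 306.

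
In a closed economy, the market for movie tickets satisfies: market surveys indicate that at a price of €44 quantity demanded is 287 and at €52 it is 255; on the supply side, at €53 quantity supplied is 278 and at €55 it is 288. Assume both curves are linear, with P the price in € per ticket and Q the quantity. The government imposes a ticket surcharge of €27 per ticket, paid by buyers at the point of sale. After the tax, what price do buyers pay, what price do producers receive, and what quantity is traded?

Demand slope: (255 − 287)/(52 − 44) = -4, so Qd = 463 − 4P.
Supply slope: (288 − 278)/(55 − 53) = 5, so Qs = 5P + 13.
Before the tax: set 463 − 4P = 5P + 13 → P* = €50, Q* = 263.
With the tax collected from buyers, demand (in seller-price terms) shifts: Qd = 463 − 4(P + 27).
Solving gives Q = 203 with buyers paying €65 and producers receiving €38 (the €27 wedge).
The less price-elastic side of the market bears the larger share of a per-unit tax.

Buyers pay €65; producers receive €38; quantity = 203.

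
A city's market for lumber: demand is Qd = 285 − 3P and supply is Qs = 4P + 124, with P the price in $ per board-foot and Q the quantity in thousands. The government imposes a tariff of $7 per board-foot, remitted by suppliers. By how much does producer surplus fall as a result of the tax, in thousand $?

Without the tax, 285 − 3P = 4P + 124 gives 7P = 161, so P* = $23 and Q* = 216.
With the tax collected from suppliers, supply shifts: Qs = 4(P − 7) + 124.
New equilibrium: buyers pay $27, suppliers receive $20, Q = 204. (Wedge: Pb − Ps = 7.)
ΔPS is the trapezoid between Q = 204 and Q = 216 of height $3: ½ · (216 + 204) · 3 = $630.

Producer surplus falls by $630 thousand.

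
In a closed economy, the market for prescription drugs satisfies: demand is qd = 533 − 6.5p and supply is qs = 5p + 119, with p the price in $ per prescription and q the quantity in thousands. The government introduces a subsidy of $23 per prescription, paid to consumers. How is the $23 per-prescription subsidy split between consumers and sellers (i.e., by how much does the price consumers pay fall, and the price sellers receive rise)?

Consumers gain $10 per prescription; sellers gain $13 per prescription.

Before the subsidy: set 533 − 6.5p = 5p + 119 → p* = $36, q* = 299.
With a per-unit subsidy paid to consumers, each effectively pays p − 23, so demand becomes qd = 533 − 6.5(p − 23).
Solving gives q = 364 with consumers paying $26 and sellers receiving $49 (the $23 wedge).
Gain to consumers: $10; to sellers: $13. (They sum to $23.)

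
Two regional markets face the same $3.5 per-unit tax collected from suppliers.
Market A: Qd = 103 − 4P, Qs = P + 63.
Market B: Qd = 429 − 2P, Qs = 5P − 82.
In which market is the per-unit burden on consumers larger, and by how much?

Market A: pre-tax P* = $8, Q* = 71; post-tax Q = 68.2; per-unit burden on consumers = $0.7.
Market B: pre-tax P* = $73, Q* = 283; post-tax Q = 278; per-unit burden on consumers = $2.5.
Difference: $0.7 vs $2.5 → market B is larger by $1.8.

Market B, by $1.8.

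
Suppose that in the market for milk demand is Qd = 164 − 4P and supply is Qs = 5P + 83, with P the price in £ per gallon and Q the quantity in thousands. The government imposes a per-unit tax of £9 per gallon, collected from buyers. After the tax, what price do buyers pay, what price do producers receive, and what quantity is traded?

Before the tax: set 164 − 4P = 5P + 83 → P* = £9, Q* = 128.
With the tax collected from buyers, demand (in seller-price terms) shifts: Qd = 164 − 4(P + 9).
Solving gives Q = 108 with buyers paying £14 and producers receiving £5 (the £9 wedge).

Buyers pay £14; producers receive £5; quantity = 108.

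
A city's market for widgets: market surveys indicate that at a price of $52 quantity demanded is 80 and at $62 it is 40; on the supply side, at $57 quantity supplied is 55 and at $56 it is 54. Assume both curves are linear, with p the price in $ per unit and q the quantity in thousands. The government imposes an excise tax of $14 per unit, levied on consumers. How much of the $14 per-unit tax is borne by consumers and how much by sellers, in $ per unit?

Consumers bear $2.8 per unit; sellers bear $11.2 per unit.

Demand slope: (40 − 80)/(62 − 52) = -4, so qd = 288 − 4p.
Supply slope: (54 − 55)/(56 − 57) = 1, so qs = p − 2.
Before the tax: set 288 − 4p = p − 2 → p* = $58, q* = 56.
With the tax collected from consumers, demand (in seller-price terms) shifts: qd = 288 − 4(p + 14).
Solving gives q = 44.8 with consumers paying $60.8 and sellers receiving $46.8 (the $14 wedge).
Burden on consumers: $2.8; on sellers: $11.2. (They sum to $14.)
The less price-elastic side of the market bears the larger share of a per-unit tax.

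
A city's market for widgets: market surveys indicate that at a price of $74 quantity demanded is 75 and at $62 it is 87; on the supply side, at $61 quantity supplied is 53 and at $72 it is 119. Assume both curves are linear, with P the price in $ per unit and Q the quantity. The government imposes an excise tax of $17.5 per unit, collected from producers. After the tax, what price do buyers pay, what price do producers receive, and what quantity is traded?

Buyers pay $81; producers receive $63.5; quantity = 68.

Demand slope: (87 − 75)/(62 − 74) = -1, so Qd = 149 − P.
Supply slope: (119 − 53)/(72 − 61) = 6, so Qs = 6P − 313.
Without the tax, 149 − P = 6P − 313 gives 7P = 462, so P* = $66 and Q* = 83.
With the tax collected from producers, supply shifts: Qs = 6(P − 17.5) − 313.
New equilibrium: buyers pay $81, producers receive $63.5, Q = 68. (Wedge: Pb − Ps = 17.5.)
The less price-elastic side of the market bears the larger share of a per-unit tax.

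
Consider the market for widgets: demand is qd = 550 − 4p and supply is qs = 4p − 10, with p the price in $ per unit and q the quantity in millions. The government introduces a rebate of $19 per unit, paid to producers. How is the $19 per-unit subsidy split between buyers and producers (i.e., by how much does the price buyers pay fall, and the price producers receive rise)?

Buyers gain $9.5 per unit; producers gain $9.5 per unit.

Without the subsidy, 550 − 4p = 4p − 10 gives 8p = 560, so p* = $70 and q* = 270.
With a per-unit subsidy paid to producers, each receives p + 19 per unit sold, so supply becomes qs = 4(p + 19) − 10.
New equilibrium: buyers pay $60.5, producers receive $79.5, q = 308. (Wedge: pb − ps = −19.)
Gain to buyers: $9.5; to producers: $9.5. (They sum to $19.)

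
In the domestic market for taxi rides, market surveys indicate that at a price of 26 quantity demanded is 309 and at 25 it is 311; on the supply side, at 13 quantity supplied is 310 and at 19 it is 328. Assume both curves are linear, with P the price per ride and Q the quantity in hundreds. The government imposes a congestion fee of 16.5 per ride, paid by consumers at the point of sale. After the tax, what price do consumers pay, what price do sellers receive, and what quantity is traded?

Demand slope: (311 − 309)/(25 − 26) = -2, so Qd = 361 − 2P.
Supply slope: (328 − 310)/(19 − 13) = 3, so Qs = 3P + 271.
Without the tax, 361 − 2P = 3P + 271 gives 5P = 90, so P* = 18 and Q* = 325.
With the tax collected from consumers, demand (in seller-price terms) shifts: Qd = 361 − 2(P + 16.5).
New equilibrium: consumers pay 27.9, sellers receive 11.4, Q = 305.2. (Wedge: Pb − Ps = 16.5.)

Consumers pay 27.9; sellers receive 11.4; quantity = 305.2.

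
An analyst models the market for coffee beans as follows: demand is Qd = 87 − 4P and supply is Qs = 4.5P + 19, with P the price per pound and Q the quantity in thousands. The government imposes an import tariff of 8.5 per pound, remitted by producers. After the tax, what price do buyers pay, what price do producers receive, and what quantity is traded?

Before the tax: set 87 − 4P = 4.5P + 19 → P* = 8, Q* = 55.
With the tax collected from producers, supply shifts: Qs = 4.5(P − 8.5) + 19.
New equilibrium: buyers pay 12.5, producers receive 4, Q = 37. (Wedge: Pb − Ps = 8.5.)

Buyers pay 12.5; producers receive 4; quantity = 37.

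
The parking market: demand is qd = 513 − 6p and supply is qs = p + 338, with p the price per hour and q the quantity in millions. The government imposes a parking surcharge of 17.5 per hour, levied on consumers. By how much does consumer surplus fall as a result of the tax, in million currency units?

Without the tax, 513 − 6p = p + 338 gives 7p = 175, so p* = 25 and q* = 363.
With the tax collected from consumers, demand (in seller-price terms) shifts: qd = 513 − 6(p + 17.5).
Solving gives q = 348 with consumers paying 27.5 and producers receiving 10 (the 17.5 wedge).
ΔCS is the trapezoid between Q = 348 and Q = 363 of height 2.5: ½ · (363 + 348) · 2.5 = 888.75.

Consumer surplus falls by 888.75 million.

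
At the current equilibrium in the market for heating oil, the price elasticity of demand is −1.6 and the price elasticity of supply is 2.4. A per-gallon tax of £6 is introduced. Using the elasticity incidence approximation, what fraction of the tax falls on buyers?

Buyers' share ≈ 0.6.

Incidence ratio: buyers' share ≈ εs / (εs + |εd|) = 2.4 / (2.4 + 1.6) = 0.6.
Supply is the more elastic side, so buyers bear the larger share.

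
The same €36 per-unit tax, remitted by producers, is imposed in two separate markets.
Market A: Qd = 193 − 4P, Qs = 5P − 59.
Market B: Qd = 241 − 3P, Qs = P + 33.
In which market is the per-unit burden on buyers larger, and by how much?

Market A: pre-tax P* = €28, Q* = 81; post-tax Q = 1; per-unit burden on buyers = €20.
Market B: pre-tax P* = €52, Q* = 85; post-tax Q = 58; per-unit burden on buyers = €9.
Difference: €20 vs €9 → market A is larger by €11.

Market A, by €11.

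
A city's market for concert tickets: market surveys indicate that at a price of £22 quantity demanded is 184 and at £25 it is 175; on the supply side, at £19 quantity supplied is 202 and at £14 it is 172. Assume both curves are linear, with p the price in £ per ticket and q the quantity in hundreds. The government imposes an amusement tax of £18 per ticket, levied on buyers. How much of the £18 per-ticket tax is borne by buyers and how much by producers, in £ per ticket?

Demand slope: (175 − 184)/(25 − 22) = -3, so qd = 250 − 3p.
Supply slope: (172 − 202)/(14 − 19) = 6, so qs = 6p + 88.
Before the tax: set 250 − 3p = 6p + 88 → p* = £18, q* = 196.
With the tax collected from buyers, demand (in seller-price terms) shifts: qd = 250 − 3(p + 18).
New equilibrium: buyers pay £30, producers receive £12, q = 160. (Wedge: pb − ps = 18.)
Burden on buyers: £12; on producers: £6. (They sum to £18.)
The less price-elastic side of the market bears the larger share of a per-unit tax.

Buyers bear £12 per ticket; producers bear £6 per ticket.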